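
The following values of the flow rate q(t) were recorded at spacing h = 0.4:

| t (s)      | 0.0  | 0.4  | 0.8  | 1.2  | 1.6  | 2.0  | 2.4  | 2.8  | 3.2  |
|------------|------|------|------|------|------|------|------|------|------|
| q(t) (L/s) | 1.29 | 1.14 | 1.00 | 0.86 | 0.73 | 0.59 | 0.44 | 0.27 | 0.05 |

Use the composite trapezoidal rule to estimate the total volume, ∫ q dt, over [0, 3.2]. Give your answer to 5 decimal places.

h = 0.4, n = 8.
(h/2)·[y₀ + 2y₁ + 2y₂ + 2y₃ + 2y₄ + 2y₅ + 2y₆ + 2y₇ + y₈] = 0.2·(11.40) = 2.28000.

2.28000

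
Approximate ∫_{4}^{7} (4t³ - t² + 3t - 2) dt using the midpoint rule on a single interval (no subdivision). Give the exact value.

1949.25

M = (b−a)·f(5.5) = 3·(649.75) = 1949.25.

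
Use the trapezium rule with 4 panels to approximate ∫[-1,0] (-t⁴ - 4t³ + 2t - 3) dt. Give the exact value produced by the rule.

-3.158203125

h = (0 − (-1))/4 = 0.25.
Nodes t₀,…,t₄ = -1, -0.75, -0.5, -0.25, 0.
f(t) = -t⁴ - 4t³ + 2t - 3: f₀=-2, f₁=-3.12890625, f₂=-3.5625, f₃=-3.44140625, f₄=-3.
(h/2)·[f₀ + 2f₁ + 2f₂ + 2f₃ + f₄] = 0.125·(-25.265625) = -3.158203125.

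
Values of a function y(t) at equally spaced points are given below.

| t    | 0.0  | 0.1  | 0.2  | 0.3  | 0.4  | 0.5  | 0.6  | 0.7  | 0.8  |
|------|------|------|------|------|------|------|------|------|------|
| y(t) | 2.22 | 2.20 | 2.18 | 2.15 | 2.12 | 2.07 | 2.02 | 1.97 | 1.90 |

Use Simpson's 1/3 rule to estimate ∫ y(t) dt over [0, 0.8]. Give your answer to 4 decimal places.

h = 0.1, n = 8.
(h/3)·[y₀ + 4y₁ + 2y₂ + 4y₃ + 2y₄ + 4y₅ + 2y₆ + 4y₇ + y₈] = 0.033333·(50.32) = 1.6773.

1.6773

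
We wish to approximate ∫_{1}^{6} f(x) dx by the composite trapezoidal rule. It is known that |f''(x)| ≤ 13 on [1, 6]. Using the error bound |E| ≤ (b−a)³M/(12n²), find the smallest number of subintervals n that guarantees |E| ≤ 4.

6

Need 1625/(12n²) ≤ 4.
n² ≥ 1625/(12·4) = 33.8542 ⇒ n ≥ 5.8184, so the smallest n is 6.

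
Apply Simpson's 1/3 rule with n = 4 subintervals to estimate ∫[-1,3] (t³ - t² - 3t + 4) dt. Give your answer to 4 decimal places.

14.6667

h = (3 − (-1))/4 = 1.
Nodes t₀,…,t₄ = -1, 0, 1, 2, 3.
f(t) = t³ - t² - 3t + 4: f₀=5, f₁=4, f₂=1, f₃=2, f₄=13.
(h/3)·[f₀ + 4f₁ + 2f₂ + 4f₃ + f₄] = 0.333333·(44) = 14.6667.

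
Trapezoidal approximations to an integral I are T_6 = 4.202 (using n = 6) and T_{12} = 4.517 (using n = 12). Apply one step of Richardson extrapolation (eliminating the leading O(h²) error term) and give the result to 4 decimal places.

R = (4·T_{12} − T_6) / 3 = (4·4.517 − 4.202)/3 = (13.866)/3 = 4.6220.

4.6220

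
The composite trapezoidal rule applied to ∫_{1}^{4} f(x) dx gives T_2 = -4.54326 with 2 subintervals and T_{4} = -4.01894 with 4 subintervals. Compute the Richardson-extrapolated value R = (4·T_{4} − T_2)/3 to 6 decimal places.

-3.844167

R = (4·T_{4} − T_2) / 3 = (4·(-4.01894) − (-4.54326))/3 = (-11.53250)/3 = -3.844167.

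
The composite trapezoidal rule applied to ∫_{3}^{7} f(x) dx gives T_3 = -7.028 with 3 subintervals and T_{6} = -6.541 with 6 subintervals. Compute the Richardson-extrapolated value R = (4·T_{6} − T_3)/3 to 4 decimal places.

R = (4·T_{6} − T_3) / 3 = (4·(-6.541) − (-7.028))/3 = (-19.136)/3 = -6.3787.

-6.3787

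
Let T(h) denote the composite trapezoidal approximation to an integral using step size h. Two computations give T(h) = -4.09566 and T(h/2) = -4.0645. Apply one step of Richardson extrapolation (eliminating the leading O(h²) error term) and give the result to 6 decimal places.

R = (4·T(h/2) − T(h)) / 3 = (4·(-4.0645) − (-4.09566))/3 = (-12.16234)/3 = -4.054113.

-4.054113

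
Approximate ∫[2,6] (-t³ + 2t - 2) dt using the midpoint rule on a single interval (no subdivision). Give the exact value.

M = (b−a)·f(4) = 4·(-58) = -232.

-232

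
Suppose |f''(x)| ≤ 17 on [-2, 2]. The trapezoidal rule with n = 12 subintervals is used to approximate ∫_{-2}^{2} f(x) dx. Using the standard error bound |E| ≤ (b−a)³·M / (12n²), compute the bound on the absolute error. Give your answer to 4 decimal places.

0.6296

|E| ≤ (4)³·17 / (12·12²) = 1088/1728 = 0.6296.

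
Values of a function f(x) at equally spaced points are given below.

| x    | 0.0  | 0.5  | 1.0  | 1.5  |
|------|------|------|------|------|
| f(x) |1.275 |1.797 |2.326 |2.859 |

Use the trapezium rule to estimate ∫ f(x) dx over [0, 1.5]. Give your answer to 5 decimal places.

3.09500

h = 0.5, n = 3.
(h/2)·[y₀ + 2y₁ + 2y₂ + y₃] = 0.25·(12.380) = 3.09500.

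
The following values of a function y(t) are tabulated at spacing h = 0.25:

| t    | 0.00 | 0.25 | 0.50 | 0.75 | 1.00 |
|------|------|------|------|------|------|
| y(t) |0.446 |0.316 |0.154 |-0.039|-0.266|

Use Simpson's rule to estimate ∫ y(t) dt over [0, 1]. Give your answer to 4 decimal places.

0.1330

h = 0.25, n = 4.
(h/3)·[y₀ + 4y₁ + 2y₂ + 4y₃ + y₄] = 0.083333·(1.596) = 0.1330.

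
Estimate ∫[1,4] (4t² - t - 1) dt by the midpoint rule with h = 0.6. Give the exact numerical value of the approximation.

73.14

h = (4 − 1)/5 = 0.6.
Midpoints m₁,…,m₅ = 1.3, 1.9, 2.5, 3.1, 3.7.
f(m₁)=4.46, f(m₂)=11.54, f(m₃)=21.5, f(m₄)=34.34, f(m₅)=50.06.
h·[f(m₁) + f(m₂) + f(m₃) + f(m₄) + f(m₅)] = 0.6·(121.9) = 73.14.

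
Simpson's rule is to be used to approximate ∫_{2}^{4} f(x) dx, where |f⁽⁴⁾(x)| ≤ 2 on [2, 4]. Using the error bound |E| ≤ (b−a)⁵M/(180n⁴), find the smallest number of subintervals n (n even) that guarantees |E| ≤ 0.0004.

6

Need 64/(180n⁴) ≤ 0.0004.
n⁴ ≥ 64/(180·0.0004) = 888.889 ⇒ n ≥ 5.4602, so the smallest even n is 6. (n must be even for Simpson's rule.)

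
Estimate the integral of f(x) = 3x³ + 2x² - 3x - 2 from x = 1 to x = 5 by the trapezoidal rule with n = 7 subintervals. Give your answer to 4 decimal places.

h = (5 − 1)/7 = 0.571429.
Nodes x₀,…,x₇ = 1, 1.571429, 2.142857, 2.714286, 3.285714, 3.857143, 4.428571, 5.
f(x) = 3x³ + 2x² - 3x - 2: f₀=0, f₁=9.865889, f₂=30.274052, f₃=64.583090, f₄=116.151603, f₅=188.338192, f₆=284.501458, f₇=408.
(h/2)·[f₀ + 2f₁ + 2f₂ + 2f₃ + 2f₄ + 2f₅ + 2f₆ + f₇] = 0.285714·(1795.428571) = 512.9796.

512.9796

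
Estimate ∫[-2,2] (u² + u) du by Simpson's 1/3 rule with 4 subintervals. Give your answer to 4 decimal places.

h = (2 − (-2))/4 = 1.
Nodes u₀,…,u₄ = -2, -1, 0, 1, 2.
f(u) = u² + u: f₀=2, f₁=0, f₂=0, f₃=2, f₄=6.
(h/3)·[f₀ + 4f₁ + 2f₂ + 4f₃ + f₄] = 0.333333·(16) = 5.3333.

5.3333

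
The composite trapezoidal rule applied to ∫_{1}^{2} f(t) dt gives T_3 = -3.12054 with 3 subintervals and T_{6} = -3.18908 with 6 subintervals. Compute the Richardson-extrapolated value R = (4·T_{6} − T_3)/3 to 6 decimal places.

-3.211927

R = (4·T_{6} − T_3) / 3 = (4·(-3.18908) − (-3.12054))/3 = (-9.63578)/3 = -3.211927.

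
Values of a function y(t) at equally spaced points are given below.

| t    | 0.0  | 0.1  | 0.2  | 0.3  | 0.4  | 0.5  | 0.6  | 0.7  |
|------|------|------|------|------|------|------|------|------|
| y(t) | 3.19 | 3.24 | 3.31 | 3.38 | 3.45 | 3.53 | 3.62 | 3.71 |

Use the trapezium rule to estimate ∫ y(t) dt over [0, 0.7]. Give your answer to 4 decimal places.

h = 0.1, n = 7.
(h/2)·[y₀ + 2y₁ + 2y₂ + 2y₃ + 2y₄ + 2y₅ + 2y₆ + y₇] = 0.05·(47.96) = 2.3980.

2.3980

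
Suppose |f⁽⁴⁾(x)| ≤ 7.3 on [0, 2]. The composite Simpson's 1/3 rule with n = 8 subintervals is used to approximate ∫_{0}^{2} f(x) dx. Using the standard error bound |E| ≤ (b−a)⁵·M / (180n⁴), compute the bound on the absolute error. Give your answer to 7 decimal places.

|E| ≤ (2)⁵·7.3 / (180·8⁴) = 233.6/737280 = 0.0003168.

0.0003168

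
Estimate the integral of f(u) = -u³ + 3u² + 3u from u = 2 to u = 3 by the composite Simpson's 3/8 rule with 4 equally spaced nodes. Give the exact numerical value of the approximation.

h = (3 − 2)/3 = 0.333333.
Nodes u₀,…,u₃ = 2, 2.333333, 2.666667, 3.
f(u) = -u³ + 3u² + 3u: f₀=10, f₁=10.629630, f₂=10.370370, f₃=9.
(3h/8)·[f₀ + 3f₁ + 3f₂ + f₃] = 0.125·(82) = 10.25.

10.25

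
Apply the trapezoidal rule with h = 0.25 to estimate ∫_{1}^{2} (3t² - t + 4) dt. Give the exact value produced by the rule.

h = (2 − 1)/4 = 0.25.
Nodes t₀,…,t₄ = 1, 1.25, 1.5, 1.75, 2.
f(t) = 3t² - t + 4: f₀=6, f₁=7.4375, f₂=9.25, f₃=11.4375, f₄=14.
(h/2)·[f₀ + 2f₁ + 2f₂ + 2f₃ + f₄] = 0.125·(76.25) = 9.53125.

9.53125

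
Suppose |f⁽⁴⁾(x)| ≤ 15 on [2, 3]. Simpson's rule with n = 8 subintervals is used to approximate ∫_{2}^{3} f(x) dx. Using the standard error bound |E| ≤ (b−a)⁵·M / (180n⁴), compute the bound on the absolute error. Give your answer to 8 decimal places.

|E| ≤ (1)⁵·15 / (180·8⁴) = 15/737280 = 0.00002035.

0.00002035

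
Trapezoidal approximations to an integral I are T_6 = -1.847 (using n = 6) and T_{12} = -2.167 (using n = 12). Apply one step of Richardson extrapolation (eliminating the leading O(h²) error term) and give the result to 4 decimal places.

-2.2737

R = (4·T_{12} − T_6) / 3 = (4·(-2.167) − (-1.847))/3 = (-6.821)/3 = -2.2737.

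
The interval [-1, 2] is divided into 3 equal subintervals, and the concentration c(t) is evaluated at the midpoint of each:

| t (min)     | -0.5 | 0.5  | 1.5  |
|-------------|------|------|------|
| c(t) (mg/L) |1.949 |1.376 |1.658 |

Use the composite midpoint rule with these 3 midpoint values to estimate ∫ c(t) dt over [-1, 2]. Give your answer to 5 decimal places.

h = 1, n = 3.
h·[y(m₁) + y(m₂) + y(m₃)] = 1·(4.983) = 4.98300.

4.98300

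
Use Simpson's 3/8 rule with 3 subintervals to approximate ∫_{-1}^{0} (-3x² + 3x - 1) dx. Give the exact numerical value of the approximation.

h = (0 − (-1))/3 = 0.333333.
Nodes x₀,…,x₃ = -1, -0.666667, -0.333333, 0.
f(x) = -3x² + 3x - 1: f₀=-7, f₁=-4.333333, f₂=-2.333333, f₃=-1.
(3h/8)·[f₀ + 3f₁ + 3f₂ + f₃] = 0.125·(-28) = -3.5.

-3.5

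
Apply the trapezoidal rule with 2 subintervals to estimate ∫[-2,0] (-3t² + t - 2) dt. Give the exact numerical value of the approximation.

-15

h = (0 − (-2))/2 = 1.
Nodes t₀,…,t₂ = -2, -1, 0.
f(t) = -3t² + t - 2: f₀=-16, f₁=-6, f₂=-2.
(h/2)·[f₀ + 2f₁ + f₂] = 0.5·(-30) = -15.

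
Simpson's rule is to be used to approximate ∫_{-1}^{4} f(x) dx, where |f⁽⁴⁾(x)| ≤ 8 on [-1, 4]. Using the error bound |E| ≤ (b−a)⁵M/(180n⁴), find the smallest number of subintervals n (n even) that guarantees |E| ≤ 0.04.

Need 25000/(180n⁴) ≤ 0.04.
n⁴ ≥ 25000/(180·0.04) = 3472.22 ⇒ n ≥ 7.6763, so the smallest even n is 8. (n must be even for Simpson's rule.)

8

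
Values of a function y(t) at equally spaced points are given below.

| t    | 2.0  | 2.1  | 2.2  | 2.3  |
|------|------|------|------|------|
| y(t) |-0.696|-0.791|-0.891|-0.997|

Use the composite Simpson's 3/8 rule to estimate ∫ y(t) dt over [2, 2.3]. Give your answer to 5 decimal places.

-0.25271

h = 0.1, n = 3.
(3h/8)·[y₀ + 3y₁ + 3y₂ + y₃] = 0.0375·(-6.739) = -0.25271.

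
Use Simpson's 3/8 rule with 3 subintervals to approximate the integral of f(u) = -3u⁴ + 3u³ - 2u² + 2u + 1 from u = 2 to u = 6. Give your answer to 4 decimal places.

-3800.4444

h = (6 − 2)/3 = 1.333333.
Nodes u₀,…,u₃ = 2, 3.333333, 4.666667, 6.
f(u) = -3u⁴ + 3u³ - 2u² + 2u + 1: f₀=-27, f₁=-273.814815, f₂=-1151.148148, f₃=-3299.
(3h/8)·[f₀ + 3f₁ + 3f₂ + f₃] = 0.5·(-7600.888889) = -3800.4444.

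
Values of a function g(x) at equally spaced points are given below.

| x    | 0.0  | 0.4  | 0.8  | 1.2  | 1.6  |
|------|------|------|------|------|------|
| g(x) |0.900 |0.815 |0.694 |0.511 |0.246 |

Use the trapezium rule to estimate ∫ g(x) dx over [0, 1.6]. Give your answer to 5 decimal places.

1.03720

h = 0.4, n = 4.
(h/2)·[y₀ + 2y₁ + 2y₂ + 2y₃ + y₄] = 0.2·(5.186) = 1.03720.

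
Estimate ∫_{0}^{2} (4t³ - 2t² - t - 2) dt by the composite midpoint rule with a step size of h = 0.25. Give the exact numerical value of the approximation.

4.5625

h = (2 − 0)/8 = 0.25.
Midpoints m₁,…,m₈ = 0.125, 0.375, 0.625, 0.875, 1.125, 1.375, 1.625, 1.875.
f(m₁)=-2.1484375, f(m₂)=-2.4453125, f(m₃)=-2.4296875, f(m₄)=-1.7265625, f(m₅)=0.0390625, f(m₆)=3.2421875, f(m₇)=8.2578125, f(m₈)=15.4609375.
h·[f(m₁) + f(m₂) + f(m₃) + f(m₄) + f(m₅) + f(m₆) + f(m₇) + f(m₈)] = 0.25·(18.25) = 4.5625.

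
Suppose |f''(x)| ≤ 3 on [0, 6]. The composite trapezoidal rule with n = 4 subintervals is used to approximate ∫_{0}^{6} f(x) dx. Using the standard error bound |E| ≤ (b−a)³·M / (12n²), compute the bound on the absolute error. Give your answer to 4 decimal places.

3.3750

|E| ≤ (6)³·3 / (12·4²) = 648/192 = 3.3750.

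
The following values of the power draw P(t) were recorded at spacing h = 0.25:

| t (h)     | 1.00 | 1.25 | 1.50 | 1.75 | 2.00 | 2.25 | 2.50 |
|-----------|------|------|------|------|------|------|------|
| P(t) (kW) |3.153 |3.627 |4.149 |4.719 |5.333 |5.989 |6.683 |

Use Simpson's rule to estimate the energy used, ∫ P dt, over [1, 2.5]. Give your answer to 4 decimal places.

7.1783

h = 0.25, n = 6.
(h/3)·[y₀ + 4y₁ + 2y₂ + 4y₃ + 2y₄ + 4y₅ + y₆] = 0.083333·(86.140) = 7.1783.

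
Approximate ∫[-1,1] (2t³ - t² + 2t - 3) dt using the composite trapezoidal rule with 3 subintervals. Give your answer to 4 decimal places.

h = (1 − (-1))/3 = 0.666667.
Nodes t₀,…,t₃ = -1, -0.333333, 0.333333, 1.
f(t) = 2t³ - t² + 2t - 3: f₀=-8, f₁=-3.851852, f₂=-2.370370, f₃=0.
(h/2)·[f₀ + 2f₁ + 2f₂ + f₃] = 0.333333·(-20.444444) = -6.8148.

-6.8148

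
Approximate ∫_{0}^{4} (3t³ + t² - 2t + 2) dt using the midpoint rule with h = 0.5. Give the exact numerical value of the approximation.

203.75

h = (4 − 0)/8 = 0.5.
Midpoints m₁,…,m₈ = 0.25, 0.75, 1.25, 1.75, 2.25, 2.75, 3.25, 3.75.
f(m₁)=1.609375, f(m₂)=2.328125, f(m₃)=6.921875, f(m₄)=17.640625, f(m₅)=36.734375, f(m₆)=66.453125, f(m₇)=109.046875, f(m₈)=166.765625.
h·[f(m₁) + f(m₂) + f(m₃) + f(m₄) + f(m₅) + f(m₆) + f(m₇) + f(m₈)] = 0.5·(407.5) = 203.75.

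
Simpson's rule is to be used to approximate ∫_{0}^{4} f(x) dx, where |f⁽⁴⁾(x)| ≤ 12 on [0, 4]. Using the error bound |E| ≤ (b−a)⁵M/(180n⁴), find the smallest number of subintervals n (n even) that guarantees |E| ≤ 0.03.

8

Need 12288/(180n⁴) ≤ 0.03.
n⁴ ≥ 12288/(180·0.03) = 2275.56 ⇒ n ≥ 6.9067, so the smallest even n is 8. (n must be even for Simpson's rule.)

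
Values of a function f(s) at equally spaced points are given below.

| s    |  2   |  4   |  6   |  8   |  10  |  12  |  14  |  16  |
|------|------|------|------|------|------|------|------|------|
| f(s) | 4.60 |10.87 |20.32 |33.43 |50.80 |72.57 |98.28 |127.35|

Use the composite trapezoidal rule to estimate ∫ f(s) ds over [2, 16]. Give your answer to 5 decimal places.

704.49000

h = 2, n = 7.
(h/2)·[y₀ + 2y₁ + 2y₂ + 2y₃ + 2y₄ + 2y₅ + 2y₆ + y₇] = 1·(704.49) = 704.49000.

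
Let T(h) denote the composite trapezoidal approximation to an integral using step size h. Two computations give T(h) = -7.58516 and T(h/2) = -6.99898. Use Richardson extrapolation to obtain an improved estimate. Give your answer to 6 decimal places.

-6.803587

R = (4·T(h/2) − T(h)) / 3 = (4·(-6.99898) − (-7.58516))/3 = (-20.41076)/3 = -6.803587.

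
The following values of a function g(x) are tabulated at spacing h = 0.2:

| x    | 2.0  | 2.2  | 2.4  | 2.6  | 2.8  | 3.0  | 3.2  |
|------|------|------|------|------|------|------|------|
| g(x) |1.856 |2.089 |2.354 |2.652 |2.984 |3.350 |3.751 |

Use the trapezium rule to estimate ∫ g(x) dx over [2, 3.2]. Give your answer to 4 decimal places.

3.2465

h = 0.2, n = 6.
(h/2)·[y₀ + 2y₁ + 2y₂ + 2y₃ + 2y₄ + 2y₅ + y₆] = 0.1·(32.465) = 3.2465.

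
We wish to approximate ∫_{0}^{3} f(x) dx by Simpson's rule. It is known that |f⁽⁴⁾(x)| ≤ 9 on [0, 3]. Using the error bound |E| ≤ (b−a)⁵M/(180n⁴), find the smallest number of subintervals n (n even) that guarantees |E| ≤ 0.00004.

24

Need 2187/(180n⁴) ≤ 0.00004.
n⁴ ≥ 2187/(180·0.00004) = 303750 ⇒ n ≥ 23.4763, so the smallest even n is 24. (n must be even for Simpson's rule.)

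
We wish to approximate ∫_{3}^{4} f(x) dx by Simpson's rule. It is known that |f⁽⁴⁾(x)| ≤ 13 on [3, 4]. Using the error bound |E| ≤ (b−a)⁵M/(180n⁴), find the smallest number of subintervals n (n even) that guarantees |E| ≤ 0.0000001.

Need 13/(180n⁴) ≤ 0.0000001.
n⁴ ≥ 13/(180·0.0000001) = 722222 ⇒ n ≥ 29.1520, so the smallest even n is 30. (n must be even for Simpson's rule.)

30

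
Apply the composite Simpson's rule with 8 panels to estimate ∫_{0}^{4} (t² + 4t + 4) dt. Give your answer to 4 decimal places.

69.3333

h = (4 − 0)/8 = 0.5.
Nodes t₀,…,t₈ = 0, 0.5, 1, 1.5, 2, 2.5, 3, 3.5, 4.
f(t) = t² + 4t + 4: f₀=4, f₁=6.25, f₂=9, f₃=12.25, f₄=16, f₅=20.25, f₆=25, f₇=30.25, f₈=36.
(h/3)·[f₀ + 4f₁ + 2f₂ + 4f₃ + 2f₄ + 4f₅ + 2f₆ + 4f₇ + f₈] = 0.166667·(416) = 69.3333.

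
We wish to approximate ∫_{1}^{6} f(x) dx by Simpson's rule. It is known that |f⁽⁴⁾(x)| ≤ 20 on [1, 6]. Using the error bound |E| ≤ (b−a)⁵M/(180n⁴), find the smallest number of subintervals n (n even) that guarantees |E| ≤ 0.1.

Need 62500/(180n⁴) ≤ 0.1.
n⁴ ≥ 62500/(180·0.1) = 3472.22 ⇒ n ≥ 7.6763, so the smallest even n is 8. (n must be even for Simpson's rule.)

8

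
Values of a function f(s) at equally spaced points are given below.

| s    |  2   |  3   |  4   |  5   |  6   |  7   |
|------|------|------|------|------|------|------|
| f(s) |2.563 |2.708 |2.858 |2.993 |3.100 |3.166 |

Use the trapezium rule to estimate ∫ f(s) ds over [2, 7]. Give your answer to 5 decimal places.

14.52350

h = 1, n = 5.
(h/2)·[y₀ + 2y₁ + 2y₂ + 2y₃ + 2y₄ + y₅] = 0.5·(29.047) = 14.52350.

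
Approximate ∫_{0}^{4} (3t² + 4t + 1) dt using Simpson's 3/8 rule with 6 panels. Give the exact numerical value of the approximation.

100

h = (4 − 0)/6 = 0.666667.
Nodes t₀,…,t₆ = 0, 0.666667, 1.333333, 2, 2.666667, 3.333333, 4.
f(t) = 3t² + 4t + 1: f₀=1, f₁=5, f₂=11.666667, f₃=21, f₄=33, f₅=47.666667, f₆=65.
(3h/8)·[f₀ + 3f₁ + 3f₂ + 2f₃ + 3f₄ + 3f₅ + f₆] = 0.25·(400) = 100.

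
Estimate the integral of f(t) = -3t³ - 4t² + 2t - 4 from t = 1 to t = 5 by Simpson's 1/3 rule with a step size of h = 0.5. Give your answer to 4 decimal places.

-625.3333

h = (5 − 1)/8 = 0.5.
Nodes t₀,…,t₈ = 1, 1.5, 2, 2.5, 3, 3.5, 4, 4.5, 5.
f(t) = -3t³ - 4t² + 2t - 4: f₀=-9, f₁=-20.125, f₂=-40, f₃=-70.875, f₄=-115, f₅=-174.625, f₆=-252, f₇=-349.375, f₈=-469.
(h/3)·[f₀ + 4f₁ + 2f₂ + 4f₃ + 2f₄ + 4f₅ + 2f₆ + 4f₇ + f₈] = 0.166667·(-3752) = -625.3333.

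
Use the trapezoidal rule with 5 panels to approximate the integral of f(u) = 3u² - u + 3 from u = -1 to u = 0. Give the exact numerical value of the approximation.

4.52

h = (0 − (-1))/5 = 0.2.
Nodes u₀,…,u₅ = -1, -0.8, -0.6, -0.4, -0.2, 0.
f(u) = 3u² - u + 3: f₀=7, f₁=5.72, f₂=4.68, f₃=3.88, f₄=3.32, f₅=3.
(h/2)·[f₀ + 2f₁ + 2f₂ + 2f₃ + 2f₄ + f₅] = 0.1·(45.2) = 4.52.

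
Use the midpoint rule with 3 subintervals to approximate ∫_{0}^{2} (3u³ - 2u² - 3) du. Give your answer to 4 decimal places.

0.1481

h = (2 − 0)/3 = 0.666667.
Midpoints m₁,…,m₃ = 0.333333, 1, 1.666667.
f(m₁)=-3.111111, f(m₂)=-2, f(m₃)=5.333333.
h·[f(m₁) + f(m₂) + f(m₃)] = 0.666667·(0.222222) = 0.1481.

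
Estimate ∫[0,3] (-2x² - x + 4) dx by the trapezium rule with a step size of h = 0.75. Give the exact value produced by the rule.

-11.0625

h = (3 − 0)/4 = 0.75.
Nodes x₀,…,x₄ = 0, 0.75, 1.5, 2.25, 3.
f(x) = -2x² - x + 4: f₀=4, f₁=2.125, f₂=-2, f₃=-8.375, f₄=-17.
(h/2)·[f₀ + 2f₁ + 2f₂ + 2f₃ + f₄] = 0.375·(-29.5) = -11.0625.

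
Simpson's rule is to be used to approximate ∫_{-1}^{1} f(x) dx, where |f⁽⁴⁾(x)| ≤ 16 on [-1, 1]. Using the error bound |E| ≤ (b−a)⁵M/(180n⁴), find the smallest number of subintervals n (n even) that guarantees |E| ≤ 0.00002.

20

Need 512/(180n⁴) ≤ 0.00002.
n⁴ ≥ 512/(180·0.00002) = 142222 ⇒ n ≥ 19.4197, so the smallest even n is 20. (n must be even for Simpson's rule.)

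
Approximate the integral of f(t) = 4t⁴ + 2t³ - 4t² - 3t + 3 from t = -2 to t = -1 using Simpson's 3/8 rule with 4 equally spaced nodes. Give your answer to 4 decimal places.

15.4815

h = (-1 − (-2))/3 = 0.333333.
Nodes t₀,…,t₃ = -2, -1.666667, -1.333333, -1.
f(t) = 4t⁴ + 2t³ - 4t² - 3t + 3: f₀=41, f₁=18.493827, f₂=7.790123, f₃=4.
(3h/8)·[f₀ + 3f₁ + 3f₂ + f₃] = 0.125·(123.851852) = 15.4815.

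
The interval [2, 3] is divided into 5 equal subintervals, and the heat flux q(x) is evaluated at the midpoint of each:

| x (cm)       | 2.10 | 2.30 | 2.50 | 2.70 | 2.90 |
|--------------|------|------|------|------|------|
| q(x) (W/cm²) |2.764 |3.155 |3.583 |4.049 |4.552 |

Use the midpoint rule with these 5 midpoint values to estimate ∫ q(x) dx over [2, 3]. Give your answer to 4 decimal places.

h = 0.2, n = 5.
h·[y(m₁) + y(m₂) + y(m₃) + y(m₄) + y(m₅)] = 0.2·(18.103) = 3.6206.

3.6206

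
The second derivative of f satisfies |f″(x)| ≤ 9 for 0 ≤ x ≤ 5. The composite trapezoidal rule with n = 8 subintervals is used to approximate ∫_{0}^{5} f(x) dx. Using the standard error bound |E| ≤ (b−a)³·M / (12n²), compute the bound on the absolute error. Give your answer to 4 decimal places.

|E| ≤ (5)³·9 / (12·8²) = 1125/768 = 1.4648.

1.4648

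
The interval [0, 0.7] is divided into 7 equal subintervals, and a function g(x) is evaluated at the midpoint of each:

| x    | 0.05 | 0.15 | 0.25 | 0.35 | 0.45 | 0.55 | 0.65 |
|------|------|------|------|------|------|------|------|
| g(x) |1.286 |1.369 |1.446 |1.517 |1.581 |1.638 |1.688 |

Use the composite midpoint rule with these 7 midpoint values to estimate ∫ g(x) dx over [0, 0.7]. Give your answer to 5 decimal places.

1.05250

h = 0.1, n = 7.
h·[y(m₁) + y(m₂) + y(m₃) + y(m₄) + y(m₅) + y(m₆) + y(m₇)] = 0.1·(10.525) = 1.05250.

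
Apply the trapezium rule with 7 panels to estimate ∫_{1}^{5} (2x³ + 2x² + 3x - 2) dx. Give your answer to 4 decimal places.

h = (5 − 1)/7 = 0.571429.
Nodes x₀,…,x₇ = 1, 1.571429, 2.142857, 2.714286, 3.285714, 3.857143, 4.428571, 5.
f(x) = 2x³ + 2x² + 3x - 2: f₀=5, f₁=15.413994, f₂=33.291545, f₃=60.871720, f₄=100.393586, f₅=154.096210, f₆=224.218659, f₇=313.
(h/2)·[f₀ + 2f₁ + 2f₂ + 2f₃ + 2f₄ + 2f₅ + 2f₆ + f₇] = 0.285714·(1494.571429) = 427.0204.

427.0204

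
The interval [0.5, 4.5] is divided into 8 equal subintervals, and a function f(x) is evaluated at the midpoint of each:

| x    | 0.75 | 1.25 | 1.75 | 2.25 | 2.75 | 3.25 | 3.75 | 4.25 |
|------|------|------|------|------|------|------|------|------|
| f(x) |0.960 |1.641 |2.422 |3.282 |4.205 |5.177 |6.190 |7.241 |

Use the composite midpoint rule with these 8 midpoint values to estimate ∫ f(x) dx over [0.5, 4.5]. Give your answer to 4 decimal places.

h = 0.5, n = 8.
h·[y(m₁) + y(m₂) + y(m₃) + y(m₄) + y(m₅) + y(m₆) + y(m₇) + y(m₈)] = 0.5·(31.118) = 15.5590.

15.5590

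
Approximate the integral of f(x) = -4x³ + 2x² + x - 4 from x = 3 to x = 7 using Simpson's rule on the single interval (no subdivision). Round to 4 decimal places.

-2105.3333

S = (b−a)/6 · [f(3) + 4f(5) + f(7)] = 0.666667·[(-91) + 4·(-449) + (-1271)] = -2105.3333.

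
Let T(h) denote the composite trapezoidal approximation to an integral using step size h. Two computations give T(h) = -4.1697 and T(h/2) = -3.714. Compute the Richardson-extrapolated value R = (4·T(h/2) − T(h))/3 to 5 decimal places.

R = (4·T(h/2) − T(h)) / 3 = (4·(-3.714) − (-4.1697))/3 = (-10.6863)/3 = -3.56210.

-3.56210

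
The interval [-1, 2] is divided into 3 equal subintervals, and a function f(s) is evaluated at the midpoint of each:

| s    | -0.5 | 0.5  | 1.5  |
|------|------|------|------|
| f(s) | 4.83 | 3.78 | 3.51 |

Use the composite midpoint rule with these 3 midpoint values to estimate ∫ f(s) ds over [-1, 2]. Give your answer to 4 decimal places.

h = 1, n = 3.
h·[y(m₁) + y(m₂) + y(m₃)] = 1·(12.12) = 12.1200.

12.1200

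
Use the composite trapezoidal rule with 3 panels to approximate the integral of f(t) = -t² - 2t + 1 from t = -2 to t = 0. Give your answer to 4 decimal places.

h = (0 − (-2))/3 = 0.666667.
Nodes t₀,…,t₃ = -2, -1.333333, -0.666667, 0.
f(t) = -t² - 2t + 1: f₀=1, f₁=1.888889, f₂=1.888889, f₃=1.
(h/2)·[f₀ + 2f₁ + 2f₂ + f₃] = 0.333333·(9.555556) = 3.1852.

3.1852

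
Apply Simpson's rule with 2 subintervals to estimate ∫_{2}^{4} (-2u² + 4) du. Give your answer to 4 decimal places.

-29.3333

h = (4 − 2)/2 = 1.
Nodes u₀,…,u₂ = 2, 3, 4.
f(u) = -2u² + 4: f₀=-4, f₁=-14, f₂=-28.
(h/3)·[f₀ + 4f₁ + f₂] = 0.333333·(-88) = -29.3333.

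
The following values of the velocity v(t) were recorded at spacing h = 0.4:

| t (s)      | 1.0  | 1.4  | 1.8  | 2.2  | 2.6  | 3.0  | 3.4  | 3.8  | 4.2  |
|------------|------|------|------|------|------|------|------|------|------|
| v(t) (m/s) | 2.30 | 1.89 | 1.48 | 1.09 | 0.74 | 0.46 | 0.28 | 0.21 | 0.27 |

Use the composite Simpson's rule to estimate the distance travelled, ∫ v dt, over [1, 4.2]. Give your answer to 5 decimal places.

2.95600

h = 0.4, n = 8.
(h/3)·[y₀ + 4y₁ + 2y₂ + 4y₃ + 2y₄ + 4y₅ + 2y₆ + 4y₇ + y₈] = 0.133333·(22.17) = 2.95600.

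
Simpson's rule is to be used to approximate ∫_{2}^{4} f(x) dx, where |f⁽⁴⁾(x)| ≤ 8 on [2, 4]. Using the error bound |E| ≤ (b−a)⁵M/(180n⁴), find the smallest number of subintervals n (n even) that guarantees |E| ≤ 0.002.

6

Need 256/(180n⁴) ≤ 0.002.
n⁴ ≥ 256/(180·0.002) = 711.111 ⇒ n ≥ 5.1640, so the smallest even n is 6. (n must be even for Simpson's rule.)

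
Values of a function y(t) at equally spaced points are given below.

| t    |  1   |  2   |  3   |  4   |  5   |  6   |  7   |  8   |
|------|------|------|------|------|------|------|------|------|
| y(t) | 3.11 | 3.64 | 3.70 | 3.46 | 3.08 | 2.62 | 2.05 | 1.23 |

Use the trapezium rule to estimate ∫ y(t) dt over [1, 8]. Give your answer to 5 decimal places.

h = 1, n = 7.
(h/2)·[y₀ + 2y₁ + 2y₂ + 2y₃ + 2y₄ + 2y₅ + 2y₆ + y₇] = 0.5·(41.44) = 20.72000.

20.72000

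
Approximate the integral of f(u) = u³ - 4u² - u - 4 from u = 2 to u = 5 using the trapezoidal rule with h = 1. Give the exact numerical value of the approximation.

h = (5 − 2)/3 = 1.
Nodes u₀,…,u₃ = 2, 3, 4, 5.
f(u) = u³ - 4u² - u - 4: f₀=-14, f₁=-16, f₂=-8, f₃=16.
(h/2)·[f₀ + 2f₁ + 2f₂ + f₃] = 0.5·(-46) = -23.

-23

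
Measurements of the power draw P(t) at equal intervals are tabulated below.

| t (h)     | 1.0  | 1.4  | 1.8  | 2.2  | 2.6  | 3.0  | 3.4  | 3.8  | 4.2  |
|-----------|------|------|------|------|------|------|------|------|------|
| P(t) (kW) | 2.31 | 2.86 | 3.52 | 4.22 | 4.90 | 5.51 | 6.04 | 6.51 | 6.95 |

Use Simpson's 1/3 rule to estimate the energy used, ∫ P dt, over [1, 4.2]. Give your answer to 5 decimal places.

15.27733

h = 0.4, n = 8.
(h/3)·[y₀ + 4y₁ + 2y₂ + 4y₃ + 2y₄ + 4y₅ + 2y₆ + 4y₇ + y₈] = 0.133333·(114.58) = 15.27733.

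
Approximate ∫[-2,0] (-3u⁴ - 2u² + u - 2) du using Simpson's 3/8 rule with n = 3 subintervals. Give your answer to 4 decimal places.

h = (0 − (-2))/3 = 0.666667.
Nodes u₀,…,u₃ = -2, -1.333333, -0.666667, 0.
f(u) = -3u⁴ - 2u² + u - 2: f₀=-60, f₁=-16.370370, f₂=-4.148148, f₃=-2.
(3h/8)·[f₀ + 3f₁ + 3f₂ + f₃] = 0.25·(-123.555556) = -30.8889.

-30.8889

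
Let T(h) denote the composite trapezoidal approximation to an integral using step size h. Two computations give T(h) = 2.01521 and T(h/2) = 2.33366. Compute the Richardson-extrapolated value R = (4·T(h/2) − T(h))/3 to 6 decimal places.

R = (4·T(h/2) − T(h)) / 3 = (4·2.33366 − 2.01521)/3 = (7.31943)/3 = 2.439810.

2.439810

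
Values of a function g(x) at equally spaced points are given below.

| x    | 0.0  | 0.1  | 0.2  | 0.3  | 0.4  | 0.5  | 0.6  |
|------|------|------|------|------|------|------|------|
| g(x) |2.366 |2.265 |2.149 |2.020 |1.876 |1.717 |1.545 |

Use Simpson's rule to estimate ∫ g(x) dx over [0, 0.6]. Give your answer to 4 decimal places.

1.1990

h = 0.1, n = 6.
(h/3)·[y₀ + 4y₁ + 2y₂ + 4y₃ + 2y₄ + 4y₅ + y₆] = 0.033333·(35.969) = 1.1990.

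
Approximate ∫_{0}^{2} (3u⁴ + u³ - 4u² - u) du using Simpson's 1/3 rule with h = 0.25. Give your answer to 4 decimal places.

10.5365

h = (2 − 0)/8 = 0.25.
Nodes u₀,…,u₈ = 0, 0.25, 0.5, 0.75, 1, 1.25, 1.5, 1.75, 2.
f(u) = 3u⁴ + u³ - 4u² - u: f₀=0, f₁=-0.47265625, f₂=-1.1875, f₃=-1.62890625, f₄=-1, f₅=1.77734375, f₆=8.0625, f₇=19.49609375, f₈=38.
(h/3)·[f₀ + 4f₁ + 2f₂ + 4f₃ + 2f₄ + 4f₅ + 2f₆ + 4f₇ + f₈] = 0.083333·(126.4375) = 10.5365.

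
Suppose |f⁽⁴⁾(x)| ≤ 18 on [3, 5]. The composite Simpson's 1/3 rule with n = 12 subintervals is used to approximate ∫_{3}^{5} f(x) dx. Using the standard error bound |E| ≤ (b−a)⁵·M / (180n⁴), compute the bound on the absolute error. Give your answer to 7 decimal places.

0.0001543

|E| ≤ (2)⁵·18 / (180·12⁴) = 576/3732480 = 0.0001543.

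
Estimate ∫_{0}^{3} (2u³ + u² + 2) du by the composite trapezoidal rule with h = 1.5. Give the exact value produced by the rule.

66.75

h = (3 − 0)/2 = 1.5.
Nodes u₀,…,u₂ = 0, 1.5, 3.
f(u) = 2u³ + u² + 2: f₀=2, f₁=11, f₂=65.
(h/2)·[f₀ + 2f₁ + f₂] = 0.75·(89) = 66.75.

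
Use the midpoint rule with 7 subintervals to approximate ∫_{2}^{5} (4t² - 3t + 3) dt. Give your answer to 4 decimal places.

h = (5 − 2)/7 = 0.428571.
Midpoints m₁,…,m₇ = 2.214286, 2.642857, 3.071429, 3.5, 3.928571, 4.357143, 4.785714.
f(m₁)=15.969388, f(m₂)=23.010204, f(m₃)=31.520408, f(m₄)=41.5, f(m₅)=52.948980, f(m₆)=65.867347, f(m₇)=80.255102.
h·[f(m₁) + f(m₂) + f(m₃) + f(m₄) + f(m₅) + f(m₆) + f(m₇)] = 0.428571·(311.071429) = 133.3163.

133.3163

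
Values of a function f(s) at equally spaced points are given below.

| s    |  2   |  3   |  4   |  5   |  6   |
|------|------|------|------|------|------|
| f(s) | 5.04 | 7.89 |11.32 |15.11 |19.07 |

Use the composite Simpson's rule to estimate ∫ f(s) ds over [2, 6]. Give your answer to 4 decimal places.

46.2500

h = 1, n = 4.
(h/3)·[y₀ + 4y₁ + 2y₂ + 4y₃ + y₄] = 0.333333·(138.75) = 46.2500.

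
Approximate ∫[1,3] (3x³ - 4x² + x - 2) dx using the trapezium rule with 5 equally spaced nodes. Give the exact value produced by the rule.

26.5

h = (3 − 1)/4 = 0.5.
Nodes x₀,…,x₄ = 1, 1.5, 2, 2.5, 3.
f(x) = 3x³ - 4x² + x - 2: f₀=-2, f₁=0.625, f₂=8, f₃=22.375, f₄=46.
(h/2)·[f₀ + 2f₁ + 2f₂ + 2f₃ + f₄] = 0.25·(106) = 26.5.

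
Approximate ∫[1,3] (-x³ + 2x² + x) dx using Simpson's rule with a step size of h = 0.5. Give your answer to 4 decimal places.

h = (3 − 1)/4 = 0.5.
Nodes x₀,…,x₄ = 1, 1.5, 2, 2.5, 3.
f(x) = -x³ + 2x² + x: f₀=2, f₁=2.625, f₂=2, f₃=-0.625, f₄=-6.
(h/3)·[f₀ + 4f₁ + 2f₂ + 4f₃ + f₄] = 0.166667·(8) = 1.3333.

1.3333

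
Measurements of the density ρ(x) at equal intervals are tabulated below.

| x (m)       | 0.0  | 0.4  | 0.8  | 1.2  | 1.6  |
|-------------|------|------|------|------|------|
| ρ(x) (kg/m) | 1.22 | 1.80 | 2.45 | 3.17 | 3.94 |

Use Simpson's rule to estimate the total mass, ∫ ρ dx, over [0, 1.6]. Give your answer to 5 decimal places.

3.99200

h = 0.4, n = 4.
(h/3)·[y₀ + 4y₁ + 2y₂ + 4y₃ + y₄] = 0.133333·(29.94) = 3.99200.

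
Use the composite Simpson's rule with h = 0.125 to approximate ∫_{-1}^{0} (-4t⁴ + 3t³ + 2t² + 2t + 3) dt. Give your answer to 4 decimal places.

1.1165

h = (0 − (-1))/8 = 0.125.
Nodes t₀,…,t₈ = -1, -0.875, -0.75, -0.625, -0.5, -0.375, -0.25, -0.125, 0.
f(t) = -4t⁴ + 3t³ + 2t² + 2t + 3: f₀=-4, f₁=-1.5732421875, f₂=0.09375, f₃=1.1884765625, f₄=1.875, f₅=2.2939453125, f₆=2.5625, f₇=2.7744140625, f₈=3.
(h/3)·[f₀ + 4f₁ + 2f₂ + 4f₃ + 2f₄ + 4f₅ + 2f₆ + 4f₇ + f₈] = 0.041667·(26.796875) = 1.1165.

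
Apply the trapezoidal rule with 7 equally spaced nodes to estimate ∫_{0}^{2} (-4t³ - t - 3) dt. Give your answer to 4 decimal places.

h = (2 − 0)/6 = 0.333333.
Nodes t₀,…,t₆ = 0, 0.333333, 0.666667, 1, 1.333333, 1.666667, 2.
f(t) = -4t³ - t - 3: f₀=-3, f₁=-3.481481, f₂=-4.851852, f₃=-8, f₄=-13.814815, f₅=-23.185185, f₆=-37.
(h/2)·[f₀ + 2f₁ + 2f₂ + 2f₃ + 2f₄ + 2f₅ + f₆] = 0.166667·(-146.666667) = -24.4444.

-24.4444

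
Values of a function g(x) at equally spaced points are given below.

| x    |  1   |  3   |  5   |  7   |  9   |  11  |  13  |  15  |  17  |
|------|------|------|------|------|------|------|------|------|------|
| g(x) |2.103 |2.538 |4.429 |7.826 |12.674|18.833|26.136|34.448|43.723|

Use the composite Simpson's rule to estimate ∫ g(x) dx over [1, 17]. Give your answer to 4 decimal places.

257.9227

h = 2, n = 8.
(h/3)·[y₀ + 4y₁ + 2y₂ + 4y₃ + 2y₄ + 4y₅ + 2y₆ + 4y₇ + y₈] = 0.666667·(386.884) = 257.9227.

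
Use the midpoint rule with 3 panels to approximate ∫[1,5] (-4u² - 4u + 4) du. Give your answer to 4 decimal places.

-194.9630

h = (5 − 1)/3 = 1.333333.
Midpoints m₁,…,m₃ = 1.666667, 3, 4.333333.
f(m₁)=-13.777778, f(m₂)=-44, f(m₃)=-88.444444.
h·[f(m₁) + f(m₂) + f(m₃)] = 1.333333·(-146.222222) = -194.9630.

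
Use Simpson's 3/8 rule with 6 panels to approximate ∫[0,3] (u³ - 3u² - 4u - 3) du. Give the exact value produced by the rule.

-33.75

h = (3 − 0)/6 = 0.5.
Nodes u₀,…,u₆ = 0, 0.5, 1, 1.5, 2, 2.5, 3.
f(u) = u³ - 3u² - 4u - 3: f₀=-3, f₁=-5.625, f₂=-9, f₃=-12.375, f₄=-15, f₅=-16.125, f₆=-15.
(3h/8)·[f₀ + 3f₁ + 3f₂ + 2f₃ + 3f₄ + 3f₅ + f₆] = 0.1875·(-180) = -33.75.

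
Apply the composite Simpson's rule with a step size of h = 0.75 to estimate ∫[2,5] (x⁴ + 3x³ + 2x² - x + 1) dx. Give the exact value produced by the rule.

h = (5 − 2)/4 = 0.75.
Nodes x₀,…,x₄ = 2, 2.75, 3.5, 4.25, 5.
f(x) = x⁴ + 3x³ + 2x² - x + 1: f₀=47, f₁=132.95703125, f₂=300.6875, f₃=589.42578125, f₄=1046.
(h/3)·[f₀ + 4f₁ + 2f₂ + 4f₃ + f₄] = 0.25·(4583.90625) = 1145.9765625.

1145.9765625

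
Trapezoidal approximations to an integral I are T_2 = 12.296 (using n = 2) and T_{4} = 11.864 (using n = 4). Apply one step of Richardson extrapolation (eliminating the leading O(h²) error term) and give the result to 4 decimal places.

11.7200

R = (4·T_{4} − T_2) / 3 = (4·11.864 − 12.296)/3 = (35.160)/3 = 11.7200.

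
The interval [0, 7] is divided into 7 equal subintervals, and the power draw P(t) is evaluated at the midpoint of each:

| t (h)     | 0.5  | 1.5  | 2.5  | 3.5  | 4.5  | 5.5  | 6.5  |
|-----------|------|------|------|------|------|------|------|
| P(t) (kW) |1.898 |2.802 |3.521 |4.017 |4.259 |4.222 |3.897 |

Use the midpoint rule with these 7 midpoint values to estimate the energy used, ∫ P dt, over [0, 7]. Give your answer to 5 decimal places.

h = 1, n = 7.
h·[y(m₁) + y(m₂) + y(m₃) + y(m₄) + y(m₅) + y(m₆) + y(m₇)] = 1·(24.616) = 24.61600.

24.61600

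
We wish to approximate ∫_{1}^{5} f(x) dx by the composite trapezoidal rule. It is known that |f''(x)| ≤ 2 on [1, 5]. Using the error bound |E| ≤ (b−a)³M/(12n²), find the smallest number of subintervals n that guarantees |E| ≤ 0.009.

35

Need 128/(12n²) ≤ 0.009.
n² ≥ 128/(12·0.009) = 1185.19 ⇒ n ≥ 34.4265, so the smallest n is 35.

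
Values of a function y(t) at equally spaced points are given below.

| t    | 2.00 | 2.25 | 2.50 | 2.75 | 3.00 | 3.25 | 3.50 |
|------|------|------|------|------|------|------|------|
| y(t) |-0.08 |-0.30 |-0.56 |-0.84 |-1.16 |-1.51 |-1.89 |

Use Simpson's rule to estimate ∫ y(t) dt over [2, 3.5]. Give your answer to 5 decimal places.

-1.33417

h = 0.25, n = 6.
(h/3)·[y₀ + 4y₁ + 2y₂ + 4y₃ + 2y₄ + 4y₅ + y₆] = 0.083333·(-16.01) = -1.33417.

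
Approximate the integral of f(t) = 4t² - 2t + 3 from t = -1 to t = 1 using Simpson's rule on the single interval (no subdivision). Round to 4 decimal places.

S = (b−a)/6 · [f(-1) + 4f(0) + f(1)] = 0.333333·[9 + 4·3 + 5] = 8.6667.

8.6667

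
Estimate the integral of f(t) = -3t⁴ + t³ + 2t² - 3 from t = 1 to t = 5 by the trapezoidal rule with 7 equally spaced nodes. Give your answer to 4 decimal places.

h = (5 − 1)/6 = 0.666667.
Nodes t₀,…,t₆ = 1, 1.666667, 2.333333, 3, 3.666667, 4.333333, 5.
f(t) = -3t⁴ + t³ + 2t² - 3: f₀=-3, f₁=-15.962963, f₂=-68.333333, f₃=-201, f₄=-469.074074, f₅=-941.888889, f₆=-1703.
(h/2)·[f₀ + 2f₁ + 2f₂ + 2f₃ + 2f₄ + 2f₅ + f₆] = 0.333333·(-5098.518519) = -1699.5062.

-1699.5062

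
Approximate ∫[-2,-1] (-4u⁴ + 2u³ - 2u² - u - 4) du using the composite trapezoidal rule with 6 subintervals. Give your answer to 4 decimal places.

h = (-1 − (-2))/6 = 0.166667.
Nodes u₀,…,u₆ = -2, -1.833333, -1.666667, -1.5, -1.333333, -1.166667, -1.
f(u) = -4u⁴ + 2u³ - 2u² - u - 4: f₀=-90, f₁=-66.401235, f₂=-48.012346, f₃=-34, f₄=-23.604938, f₅=-16.141975, f₆=-11.
(h/2)·[f₀ + 2f₁ + 2f₂ + 2f₃ + 2f₄ + 2f₅ + f₆] = 0.083333·(-477.320988) = -39.7767.

-39.7767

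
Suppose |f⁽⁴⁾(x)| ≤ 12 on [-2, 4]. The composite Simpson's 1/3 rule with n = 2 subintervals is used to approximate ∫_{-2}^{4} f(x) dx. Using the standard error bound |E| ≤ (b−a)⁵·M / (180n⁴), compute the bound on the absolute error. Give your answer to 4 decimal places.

32.4000

|E| ≤ (6)⁵·12 / (180·2⁴) = 93312/2880 = 32.4000.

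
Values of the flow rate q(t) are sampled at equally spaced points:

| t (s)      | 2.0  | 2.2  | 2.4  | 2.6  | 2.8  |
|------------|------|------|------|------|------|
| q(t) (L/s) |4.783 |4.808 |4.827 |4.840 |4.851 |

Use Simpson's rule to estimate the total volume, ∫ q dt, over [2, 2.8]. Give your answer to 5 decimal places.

3.85867

h = 0.2, n = 4.
(h/3)·[y₀ + 4y₁ + 2y₂ + 4y₃ + y₄] = 0.066667·(57.880) = 3.85867.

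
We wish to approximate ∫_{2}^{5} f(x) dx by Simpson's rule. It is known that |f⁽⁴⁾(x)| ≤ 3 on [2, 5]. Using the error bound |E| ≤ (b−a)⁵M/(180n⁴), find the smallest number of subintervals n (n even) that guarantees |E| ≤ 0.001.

Need 729/(180n⁴) ≤ 0.001.
n⁴ ≥ 729/(180·0.001) = 4050 ⇒ n ≥ 7.9774, so the smallest even n is 8. (n must be even for Simpson's rule.)

8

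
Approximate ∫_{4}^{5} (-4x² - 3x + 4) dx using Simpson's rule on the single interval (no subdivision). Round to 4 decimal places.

-90.8333

S = (b−a)/6 · [f(4) + 4f(4.5) + f(5)] = 0.166667·[(-72) + 4·(-90.5) + (-111)] = -90.8333.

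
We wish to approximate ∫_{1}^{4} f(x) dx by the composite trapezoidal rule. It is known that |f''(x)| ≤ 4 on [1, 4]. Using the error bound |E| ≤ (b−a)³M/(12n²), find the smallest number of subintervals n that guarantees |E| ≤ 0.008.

34

Need 108/(12n²) ≤ 0.008.
n² ≥ 108/(12·0.008) = 1125 ⇒ n ≥ 33.5410, so the smallest n is 34.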